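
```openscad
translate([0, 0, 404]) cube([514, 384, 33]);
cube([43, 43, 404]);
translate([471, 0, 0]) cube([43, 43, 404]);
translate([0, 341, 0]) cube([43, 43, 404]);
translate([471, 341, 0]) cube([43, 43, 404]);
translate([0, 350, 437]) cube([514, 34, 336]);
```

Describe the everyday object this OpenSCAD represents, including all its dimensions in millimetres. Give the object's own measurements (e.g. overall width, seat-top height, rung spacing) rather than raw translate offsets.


A chair. The seat is a 514×384×33 mm slab with its top at z = 437 mm, on four 43×43 mm corner legs (flush with the seat edges, standing on z = 0). A flat backrest 34 mm thick, 336 mm tall, spans the full seat width and rises from the seat top along its +y edge, rear face flush with the rear of the seat.


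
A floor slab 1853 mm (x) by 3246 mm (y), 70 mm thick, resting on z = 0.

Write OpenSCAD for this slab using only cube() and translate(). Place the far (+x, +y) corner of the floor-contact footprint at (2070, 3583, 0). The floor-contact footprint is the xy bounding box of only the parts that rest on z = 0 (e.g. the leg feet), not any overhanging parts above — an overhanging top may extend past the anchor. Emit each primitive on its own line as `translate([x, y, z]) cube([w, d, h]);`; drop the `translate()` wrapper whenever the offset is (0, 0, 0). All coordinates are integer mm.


translate([217, 337, 0]) cube([1853, 3246, 70]);


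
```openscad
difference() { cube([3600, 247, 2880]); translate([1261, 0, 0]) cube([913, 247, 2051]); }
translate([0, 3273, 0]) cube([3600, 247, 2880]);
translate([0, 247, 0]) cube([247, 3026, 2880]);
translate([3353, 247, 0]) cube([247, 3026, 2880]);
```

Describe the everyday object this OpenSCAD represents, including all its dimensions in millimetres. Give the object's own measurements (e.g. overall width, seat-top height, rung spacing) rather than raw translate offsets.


A single room: four walls, each 2880 mm tall and 247 mm thick, enclosing an outside footprint 3600×3520 mm (x × y), no floor or roof. The front and back walls (−y and +y sides) run the full x-width; the side walls fit between their inner faces. A door opening 913 mm wide and 2051 mm tall is cut through the front wall from the floor up, its −x edge 1261 mm from the wall's −x end.


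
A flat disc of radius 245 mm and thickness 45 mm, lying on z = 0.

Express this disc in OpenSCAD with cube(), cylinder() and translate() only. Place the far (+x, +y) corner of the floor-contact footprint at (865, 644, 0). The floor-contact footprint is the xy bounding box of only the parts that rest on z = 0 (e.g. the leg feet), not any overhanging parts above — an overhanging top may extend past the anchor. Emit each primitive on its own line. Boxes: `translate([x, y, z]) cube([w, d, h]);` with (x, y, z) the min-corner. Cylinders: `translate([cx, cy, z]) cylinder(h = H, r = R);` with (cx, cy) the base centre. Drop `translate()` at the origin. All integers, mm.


translate([620, 399, 0]) cylinder(h = 45, r = 245);


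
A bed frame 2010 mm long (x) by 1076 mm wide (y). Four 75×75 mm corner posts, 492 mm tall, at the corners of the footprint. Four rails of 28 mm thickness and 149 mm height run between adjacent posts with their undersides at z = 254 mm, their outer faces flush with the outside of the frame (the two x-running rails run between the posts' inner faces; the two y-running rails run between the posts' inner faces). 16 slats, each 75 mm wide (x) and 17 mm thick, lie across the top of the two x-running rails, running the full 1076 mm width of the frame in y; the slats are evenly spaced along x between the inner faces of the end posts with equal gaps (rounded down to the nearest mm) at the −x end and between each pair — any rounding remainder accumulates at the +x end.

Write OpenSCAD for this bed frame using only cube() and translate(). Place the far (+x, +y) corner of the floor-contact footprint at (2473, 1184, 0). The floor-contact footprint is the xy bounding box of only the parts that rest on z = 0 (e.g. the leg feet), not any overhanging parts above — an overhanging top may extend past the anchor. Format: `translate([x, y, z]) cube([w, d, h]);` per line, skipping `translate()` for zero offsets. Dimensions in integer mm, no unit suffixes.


translate([463, 108, 0]) cube([75, 75, 492]);
translate([463, 1109, 0]) cube([75, 75, 492]);
translate([2398, 108, 0]) cube([75, 75, 492]);
translate([2398, 1109, 0]) cube([75, 75, 492]);
translate([538, 108, 254]) cube([1860, 28, 149]);
translate([538, 1156, 254]) cube([1860, 28, 149]);
translate([463, 183, 254]) cube([28, 926, 149]);
translate([2445, 183, 254]) cube([28, 926, 149]);
translate([576, 108, 403]) cube([75, 1076, 17]);
translate([689, 108, 403]) cube([75, 1076, 17]);
translate([802, 108, 403]) cube([75, 1076, 17]);
translate([915, 108, 403]) cube([75, 1076, 17]);
translate([1028, 108, 403]) cube([75, 1076, 17]);
translate([1141, 108, 403]) cube([75, 1076, 17]);
translate([1254, 108, 403]) cube([75, 1076, 17]);
translate([1367, 108, 403]) cube([75, 1076, 17]);
translate([1480, 108, 403]) cube([75, 1076, 17]);
translate([1593, 108, 403]) cube([75, 1076, 17]);
translate([1706, 108, 403]) cube([75, 1076, 17]);
translate([1819, 108, 403]) cube([75, 1076, 17]);
translate([1932, 108, 403]) cube([75, 1076, 17]);
translate([2045, 108, 403]) cube([75, 1076, 17]);
translate([2158, 108, 403]) cube([75, 1076, 17]);
translate([2271, 108, 403]) cube([75, 1076, 17]);


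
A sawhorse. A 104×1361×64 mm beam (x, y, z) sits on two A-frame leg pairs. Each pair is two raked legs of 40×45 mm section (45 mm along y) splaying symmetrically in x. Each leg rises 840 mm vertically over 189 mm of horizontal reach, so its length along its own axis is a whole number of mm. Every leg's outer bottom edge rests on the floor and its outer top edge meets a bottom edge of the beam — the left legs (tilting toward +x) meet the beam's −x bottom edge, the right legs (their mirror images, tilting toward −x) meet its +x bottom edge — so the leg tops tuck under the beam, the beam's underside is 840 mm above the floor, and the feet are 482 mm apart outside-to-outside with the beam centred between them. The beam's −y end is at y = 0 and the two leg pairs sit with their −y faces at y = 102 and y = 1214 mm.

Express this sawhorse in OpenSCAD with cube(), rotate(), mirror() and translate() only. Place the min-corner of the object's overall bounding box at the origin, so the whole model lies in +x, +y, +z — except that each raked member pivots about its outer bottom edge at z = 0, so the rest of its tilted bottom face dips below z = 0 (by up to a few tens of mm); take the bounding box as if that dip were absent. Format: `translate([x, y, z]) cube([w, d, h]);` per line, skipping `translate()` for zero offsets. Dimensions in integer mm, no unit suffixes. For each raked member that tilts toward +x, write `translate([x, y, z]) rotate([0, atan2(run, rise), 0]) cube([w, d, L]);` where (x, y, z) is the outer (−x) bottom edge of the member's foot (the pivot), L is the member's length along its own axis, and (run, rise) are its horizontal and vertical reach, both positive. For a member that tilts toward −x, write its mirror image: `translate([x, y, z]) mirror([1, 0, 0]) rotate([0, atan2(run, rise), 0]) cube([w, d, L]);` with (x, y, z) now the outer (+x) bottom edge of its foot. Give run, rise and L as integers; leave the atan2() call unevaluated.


translate([189, 0, 840]) cube([104, 1361, 64]);
translate([0, 102, 0]) rotate([0, atan2(189, 840), 0]) cube([40, 45, 861]);
translate([482, 102, 0]) mirror([1, 0, 0]) rotate([0, atan2(189, 840), 0]) cube([40, 45, 861]);
translate([0, 1214, 0]) rotate([0, atan2(189, 840), 0]) cube([40, 45, 861]);
translate([482, 1214, 0]) mirror([1, 0, 0]) rotate([0, atan2(189, 840), 0]) cube([40, 45, 861]);


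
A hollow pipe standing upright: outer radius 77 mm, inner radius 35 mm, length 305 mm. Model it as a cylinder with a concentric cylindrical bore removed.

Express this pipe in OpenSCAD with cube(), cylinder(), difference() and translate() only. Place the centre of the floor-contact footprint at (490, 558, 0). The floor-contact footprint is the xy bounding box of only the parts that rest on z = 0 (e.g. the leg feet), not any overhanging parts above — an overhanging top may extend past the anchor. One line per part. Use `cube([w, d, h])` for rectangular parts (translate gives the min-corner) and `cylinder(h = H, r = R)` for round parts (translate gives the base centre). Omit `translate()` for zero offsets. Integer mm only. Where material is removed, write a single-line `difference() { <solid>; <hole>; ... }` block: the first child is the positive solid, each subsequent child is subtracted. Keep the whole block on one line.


difference() { translate([490, 558, 0]) cylinder(h = 305, r = 77); translate([490, 558, 0]) cylinder(h = 305, r = 35); }


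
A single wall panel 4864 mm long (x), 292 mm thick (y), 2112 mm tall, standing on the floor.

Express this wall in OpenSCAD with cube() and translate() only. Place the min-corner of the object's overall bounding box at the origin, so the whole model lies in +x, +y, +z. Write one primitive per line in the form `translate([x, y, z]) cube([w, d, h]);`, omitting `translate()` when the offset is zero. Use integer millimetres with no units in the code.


cube([4864, 292, 2112]);


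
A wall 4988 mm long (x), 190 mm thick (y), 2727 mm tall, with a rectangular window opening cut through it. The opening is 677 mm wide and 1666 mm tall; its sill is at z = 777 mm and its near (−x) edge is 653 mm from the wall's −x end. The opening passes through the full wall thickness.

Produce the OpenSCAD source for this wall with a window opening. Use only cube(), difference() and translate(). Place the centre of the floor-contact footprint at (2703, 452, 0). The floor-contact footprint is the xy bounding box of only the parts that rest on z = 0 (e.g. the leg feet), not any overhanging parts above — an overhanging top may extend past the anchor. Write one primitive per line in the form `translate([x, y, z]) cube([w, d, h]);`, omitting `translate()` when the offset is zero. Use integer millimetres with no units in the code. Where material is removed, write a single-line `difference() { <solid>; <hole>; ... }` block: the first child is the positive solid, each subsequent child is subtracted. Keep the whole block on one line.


difference() { translate([209, 357, 0]) cube([4988, 190, 2727]); translate([862, 357, 777]) cube([677, 190, 1666]); }


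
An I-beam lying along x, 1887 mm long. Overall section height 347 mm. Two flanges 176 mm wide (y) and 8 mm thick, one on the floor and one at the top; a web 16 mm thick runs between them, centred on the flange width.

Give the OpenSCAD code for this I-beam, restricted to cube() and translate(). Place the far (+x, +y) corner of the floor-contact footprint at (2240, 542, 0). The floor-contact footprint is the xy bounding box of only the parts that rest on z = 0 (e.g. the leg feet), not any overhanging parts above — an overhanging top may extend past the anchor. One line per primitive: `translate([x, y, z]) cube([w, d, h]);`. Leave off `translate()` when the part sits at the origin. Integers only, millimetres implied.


translate([353, 366, 0]) cube([1887, 176, 8]);
translate([353, 446, 8]) cube([1887, 16, 331]);
translate([353, 366, 339]) cube([1887, 176, 8]);


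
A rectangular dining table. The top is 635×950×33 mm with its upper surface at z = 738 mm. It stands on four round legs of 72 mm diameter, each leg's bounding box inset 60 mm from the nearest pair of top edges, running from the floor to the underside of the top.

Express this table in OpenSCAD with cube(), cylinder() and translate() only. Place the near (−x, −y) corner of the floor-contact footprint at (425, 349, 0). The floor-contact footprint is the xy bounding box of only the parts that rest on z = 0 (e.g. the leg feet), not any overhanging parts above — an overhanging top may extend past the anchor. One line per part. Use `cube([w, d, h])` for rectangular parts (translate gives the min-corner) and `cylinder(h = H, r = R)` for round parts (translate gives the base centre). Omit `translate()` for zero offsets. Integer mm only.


translate([365, 289, 705]) cube([635, 950, 33]);
translate([461, 385, 0]) cylinder(h = 705, r = 36);
translate([904, 385, 0]) cylinder(h = 705, r = 36);
translate([461, 1143, 0]) cylinder(h = 705, r = 36);
translate([904, 1143, 0]) cylinder(h = 705, r = 36);


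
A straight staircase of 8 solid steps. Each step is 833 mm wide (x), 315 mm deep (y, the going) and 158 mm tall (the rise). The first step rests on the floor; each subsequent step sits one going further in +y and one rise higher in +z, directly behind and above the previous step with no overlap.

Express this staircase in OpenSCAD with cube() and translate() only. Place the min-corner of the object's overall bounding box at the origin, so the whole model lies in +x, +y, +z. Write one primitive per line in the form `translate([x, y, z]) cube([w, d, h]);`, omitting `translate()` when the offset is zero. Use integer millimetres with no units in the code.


cube([833, 315, 158]);
translate([0, 315, 158]) cube([833, 315, 158]);
translate([0, 630, 316]) cube([833, 315, 158]);
translate([0, 945, 474]) cube([833, 315, 158]);
translate([0, 1260, 632]) cube([833, 315, 158]);
translate([0, 1575, 790]) cube([833, 315, 158]);
translate([0, 1890, 948]) cube([833, 315, 158]);
translate([0, 2205, 1106]) cube([833, 315, 158]);


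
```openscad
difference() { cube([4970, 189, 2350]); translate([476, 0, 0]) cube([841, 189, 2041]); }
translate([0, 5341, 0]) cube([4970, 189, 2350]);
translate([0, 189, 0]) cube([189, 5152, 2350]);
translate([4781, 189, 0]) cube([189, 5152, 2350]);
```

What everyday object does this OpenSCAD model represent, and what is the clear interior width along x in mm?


A single room. The interior width is 4592 mm.

Four walls enclosing a rectangle with a door in the front wall — a room. Outside width 4970 minus two 189 mm walls gives 4592 mm.


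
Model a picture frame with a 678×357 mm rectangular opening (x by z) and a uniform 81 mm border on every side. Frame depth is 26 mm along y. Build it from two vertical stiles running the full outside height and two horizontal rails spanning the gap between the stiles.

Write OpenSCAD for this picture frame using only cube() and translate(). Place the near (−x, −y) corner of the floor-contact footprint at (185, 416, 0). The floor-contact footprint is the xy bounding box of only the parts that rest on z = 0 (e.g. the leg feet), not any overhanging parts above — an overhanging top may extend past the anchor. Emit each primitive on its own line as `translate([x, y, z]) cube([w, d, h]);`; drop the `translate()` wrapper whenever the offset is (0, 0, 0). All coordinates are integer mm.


translate([185, 416, 0]) cube([81, 26, 519]);
translate([944, 416, 0]) cube([81, 26, 519]);
translate([266, 416, 0]) cube([678, 26, 81]);
translate([266, 416, 438]) cube([678, 26, 81]);


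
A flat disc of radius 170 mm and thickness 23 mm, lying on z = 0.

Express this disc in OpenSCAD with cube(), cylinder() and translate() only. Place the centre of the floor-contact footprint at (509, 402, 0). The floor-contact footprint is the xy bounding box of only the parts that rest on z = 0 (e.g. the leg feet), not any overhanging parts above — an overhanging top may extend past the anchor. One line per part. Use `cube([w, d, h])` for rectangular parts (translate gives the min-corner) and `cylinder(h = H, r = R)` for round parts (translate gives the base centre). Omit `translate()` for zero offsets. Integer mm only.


translate([509, 402, 0]) cylinder(h = 23, r = 170);


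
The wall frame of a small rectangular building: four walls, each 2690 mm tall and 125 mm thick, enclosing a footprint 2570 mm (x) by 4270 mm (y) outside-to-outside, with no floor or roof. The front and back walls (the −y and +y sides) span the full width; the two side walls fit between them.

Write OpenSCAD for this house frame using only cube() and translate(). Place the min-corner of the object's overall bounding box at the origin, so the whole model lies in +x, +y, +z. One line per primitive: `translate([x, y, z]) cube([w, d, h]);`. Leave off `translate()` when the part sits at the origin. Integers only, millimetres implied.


cube([2570, 125, 2690]);
translate([0, 4145, 0]) cube([2570, 125, 2690]);
translate([0, 125, 0]) cube([125, 4020, 2690]);
translate([2445, 125, 0]) cube([125, 4020, 2690]);


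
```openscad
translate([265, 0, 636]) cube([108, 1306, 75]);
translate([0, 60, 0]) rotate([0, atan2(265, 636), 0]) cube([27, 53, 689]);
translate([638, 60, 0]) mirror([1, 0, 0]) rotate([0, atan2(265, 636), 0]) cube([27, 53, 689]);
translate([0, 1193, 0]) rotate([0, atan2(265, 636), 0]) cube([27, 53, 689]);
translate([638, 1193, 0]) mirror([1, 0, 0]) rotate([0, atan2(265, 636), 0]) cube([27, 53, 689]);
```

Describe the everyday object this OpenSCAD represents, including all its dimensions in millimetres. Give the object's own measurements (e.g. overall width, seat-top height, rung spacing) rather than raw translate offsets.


A sawhorse. A 108×1306×75 mm beam (x, y, z) sits on two A-frame leg pairs. Each pair is two raked legs of 27×53 mm section (53 mm along y) splaying symmetrically in x. Each leg rises 636 mm vertically over 265 mm of horizontal reach and is 689 mm long along its own axis. Every leg's outer bottom edge rests on the floor and its outer top edge meets a bottom edge of the beam — the left legs (tilting toward +x) meet the beam's −x bottom edge, the right legs (their mirror images, tilting toward −x) meet its +x bottom edge — so the leg tops tuck under the beam, the beam's underside is 636 mm above the floor, and the feet are 638 mm apart outside-to-outside with the beam centred between them. The two leg pairs are set in 60 mm from either end of the beam.


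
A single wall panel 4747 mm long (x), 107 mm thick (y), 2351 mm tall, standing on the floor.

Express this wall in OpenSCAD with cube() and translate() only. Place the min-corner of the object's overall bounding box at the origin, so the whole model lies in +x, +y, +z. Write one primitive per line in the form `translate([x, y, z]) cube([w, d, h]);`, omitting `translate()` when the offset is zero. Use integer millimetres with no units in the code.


cube([4747, 107, 2351]);


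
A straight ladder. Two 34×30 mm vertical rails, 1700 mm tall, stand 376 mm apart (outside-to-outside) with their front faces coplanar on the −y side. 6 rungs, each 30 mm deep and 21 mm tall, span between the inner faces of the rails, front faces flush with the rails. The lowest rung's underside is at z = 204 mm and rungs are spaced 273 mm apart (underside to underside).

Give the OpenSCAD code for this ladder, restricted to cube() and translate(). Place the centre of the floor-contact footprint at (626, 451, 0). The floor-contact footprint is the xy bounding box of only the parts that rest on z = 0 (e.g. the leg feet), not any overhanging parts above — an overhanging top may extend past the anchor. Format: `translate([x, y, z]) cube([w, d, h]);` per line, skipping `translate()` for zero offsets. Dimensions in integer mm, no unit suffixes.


translate([438, 436, 0]) cube([34, 30, 1700]);
translate([780, 436, 0]) cube([34, 30, 1700]);
translate([472, 436, 204]) cube([308, 30, 21]);
translate([472, 436, 477]) cube([308, 30, 21]);
translate([472, 436, 750]) cube([308, 30, 21]);
translate([472, 436, 1023]) cube([308, 30, 21]);
translate([472, 436, 1296]) cube([308, 30, 21]);
translate([472, 436, 1569]) cube([308, 30, 21]);


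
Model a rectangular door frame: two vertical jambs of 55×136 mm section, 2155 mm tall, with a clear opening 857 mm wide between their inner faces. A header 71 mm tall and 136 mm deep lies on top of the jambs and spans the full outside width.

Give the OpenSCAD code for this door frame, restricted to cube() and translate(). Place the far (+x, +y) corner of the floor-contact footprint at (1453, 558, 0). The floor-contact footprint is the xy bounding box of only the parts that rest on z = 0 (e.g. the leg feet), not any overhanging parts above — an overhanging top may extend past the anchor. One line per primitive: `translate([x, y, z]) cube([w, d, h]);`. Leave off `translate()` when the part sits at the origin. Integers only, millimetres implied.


translate([486, 422, 0]) cube([55, 136, 2155]);
translate([1398, 422, 0]) cube([55, 136, 2155]);
translate([486, 422, 2155]) cube([967, 136, 71]);


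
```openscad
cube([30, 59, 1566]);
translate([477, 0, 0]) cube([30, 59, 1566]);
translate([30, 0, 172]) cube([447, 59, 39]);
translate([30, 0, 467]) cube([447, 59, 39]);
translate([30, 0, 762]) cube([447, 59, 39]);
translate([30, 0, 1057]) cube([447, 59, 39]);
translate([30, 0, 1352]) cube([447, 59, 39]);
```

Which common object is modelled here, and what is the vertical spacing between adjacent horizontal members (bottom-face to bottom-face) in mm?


A ladder. The rung spacing is 295 mm.

Two tall 30×59 posts with 5 short bars between them — a ladder. Adjacent rungs sit at z = 172 and z = 467, so the spacing is 467 − 172 = 295 mm.


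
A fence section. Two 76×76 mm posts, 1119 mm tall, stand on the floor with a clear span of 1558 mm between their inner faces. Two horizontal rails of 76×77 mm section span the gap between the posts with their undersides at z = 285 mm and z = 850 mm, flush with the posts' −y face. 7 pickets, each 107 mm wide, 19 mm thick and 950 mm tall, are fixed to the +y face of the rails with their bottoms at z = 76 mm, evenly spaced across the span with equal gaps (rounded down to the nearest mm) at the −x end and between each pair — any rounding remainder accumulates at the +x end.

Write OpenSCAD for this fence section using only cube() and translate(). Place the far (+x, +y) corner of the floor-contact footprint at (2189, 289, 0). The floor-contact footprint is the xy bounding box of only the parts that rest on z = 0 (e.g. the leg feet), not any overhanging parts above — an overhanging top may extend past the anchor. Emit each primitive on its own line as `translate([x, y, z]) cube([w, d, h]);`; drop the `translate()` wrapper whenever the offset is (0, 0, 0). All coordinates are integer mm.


translate([479, 213, 0]) cube([76, 76, 1119]);
translate([2113, 213, 0]) cube([76, 76, 1119]);
translate([555, 213, 285]) cube([1558, 76, 77]);
translate([555, 213, 850]) cube([1558, 76, 77]);
translate([656, 289, 76]) cube([107, 19, 950]);
translate([864, 289, 76]) cube([107, 19, 950]);
translate([1072, 289, 76]) cube([107, 19, 950]);
translate([1280, 289, 76]) cube([107, 19, 950]);
translate([1488, 289, 76]) cube([107, 19, 950]);
translate([1696, 289, 76]) cube([107, 19, 950]);
translate([1904, 289, 76]) cube([107, 19, 950]);


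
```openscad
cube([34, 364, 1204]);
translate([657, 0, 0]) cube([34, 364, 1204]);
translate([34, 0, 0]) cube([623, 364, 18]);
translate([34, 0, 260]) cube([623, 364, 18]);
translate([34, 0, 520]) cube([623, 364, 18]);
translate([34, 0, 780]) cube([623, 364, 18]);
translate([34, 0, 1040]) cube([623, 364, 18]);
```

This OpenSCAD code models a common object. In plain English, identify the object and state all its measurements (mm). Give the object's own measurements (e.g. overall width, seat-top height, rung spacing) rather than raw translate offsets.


An open bookshelf. Two side panels, each 34 mm thick, 364 mm deep and 1204 mm tall, stand 691 mm apart (outside-to-outside). Between them sit 5 shelves, each 18 mm thick and 364 mm deep, spanning the full gap between the sides. The bottom shelf rests on the floor (its underside at z = 0) and the clear gap between one shelf's top and the next shelf's underside is 242 mm.


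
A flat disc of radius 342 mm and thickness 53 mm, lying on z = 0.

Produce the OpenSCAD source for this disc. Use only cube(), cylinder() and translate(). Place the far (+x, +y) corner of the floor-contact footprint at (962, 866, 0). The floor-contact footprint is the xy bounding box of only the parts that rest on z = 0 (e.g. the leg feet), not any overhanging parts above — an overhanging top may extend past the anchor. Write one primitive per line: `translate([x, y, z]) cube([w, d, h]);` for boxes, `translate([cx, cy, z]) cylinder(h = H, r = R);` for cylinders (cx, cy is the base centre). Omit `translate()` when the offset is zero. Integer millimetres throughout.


translate([620, 524, 0]) cylinder(h = 53, r = 342);


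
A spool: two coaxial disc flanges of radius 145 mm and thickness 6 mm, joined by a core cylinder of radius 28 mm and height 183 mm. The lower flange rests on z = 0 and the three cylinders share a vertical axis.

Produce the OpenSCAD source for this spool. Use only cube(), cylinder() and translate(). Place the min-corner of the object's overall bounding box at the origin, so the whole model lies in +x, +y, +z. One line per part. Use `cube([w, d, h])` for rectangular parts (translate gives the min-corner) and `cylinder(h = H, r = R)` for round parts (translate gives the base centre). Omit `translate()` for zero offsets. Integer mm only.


translate([145, 145, 0]) cylinder(h = 6, r = 145);
translate([145, 145, 6]) cylinder(h = 183, r = 28);
translate([145, 145, 189]) cylinder(h = 6, r = 145);


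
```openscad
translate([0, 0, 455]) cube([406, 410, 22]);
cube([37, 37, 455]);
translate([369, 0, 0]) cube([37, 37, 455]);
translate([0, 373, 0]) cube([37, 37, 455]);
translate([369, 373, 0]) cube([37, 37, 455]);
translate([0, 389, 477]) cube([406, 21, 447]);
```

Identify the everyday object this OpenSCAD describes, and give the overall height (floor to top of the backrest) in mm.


A chair. The overall height is 924 mm.

A slab on four corner posts with a tall panel at the back — a chair. The seat slab sits at z = 455 with thickness 22, and the 447 mm backrest starts at the seat top, so the overall height is 455 + 22 + 447 = 924 mm.


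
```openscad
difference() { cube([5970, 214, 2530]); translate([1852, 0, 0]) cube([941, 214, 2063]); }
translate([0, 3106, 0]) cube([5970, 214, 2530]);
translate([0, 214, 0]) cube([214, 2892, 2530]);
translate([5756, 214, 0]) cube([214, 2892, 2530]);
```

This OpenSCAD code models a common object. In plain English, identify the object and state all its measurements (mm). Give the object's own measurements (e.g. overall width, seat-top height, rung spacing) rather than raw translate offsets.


A single room: four walls, each 2530 mm tall and 214 mm thick, enclosing an outside footprint 5970×3320 mm (x × y), no floor or roof. The front and back walls (−y and +y sides) run the full x-width; the side walls fit between their inner faces. A door opening 941 mm wide and 2063 mm tall is cut through the front wall from the floor up, its −x edge 1852 mm from the wall's −x end.


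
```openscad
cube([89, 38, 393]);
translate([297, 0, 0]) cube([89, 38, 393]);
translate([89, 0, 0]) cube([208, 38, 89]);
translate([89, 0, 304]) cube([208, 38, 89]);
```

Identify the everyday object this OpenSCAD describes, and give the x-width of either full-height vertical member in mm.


A picture frame. The border width is 89 mm.

Four thin pieces enclosing a rectangular opening — a picture frame. The two full-height stiles are 393 mm tall; the top rail sits at z = 304 and is 89 mm tall, so the border above the opening is 393 − 304 = 89 mm, matching the stile x-width.


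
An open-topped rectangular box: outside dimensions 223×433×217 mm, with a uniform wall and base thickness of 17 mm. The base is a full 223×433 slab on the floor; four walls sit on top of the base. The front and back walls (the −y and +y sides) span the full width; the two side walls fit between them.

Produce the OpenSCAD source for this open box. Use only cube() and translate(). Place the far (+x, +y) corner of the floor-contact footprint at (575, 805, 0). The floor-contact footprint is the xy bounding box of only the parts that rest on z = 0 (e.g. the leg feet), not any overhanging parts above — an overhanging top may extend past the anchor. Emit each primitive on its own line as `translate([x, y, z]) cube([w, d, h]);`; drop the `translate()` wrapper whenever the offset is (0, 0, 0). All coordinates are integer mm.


translate([352, 372, 0]) cube([223, 433, 17]);
translate([352, 372, 17]) cube([223, 17, 200]);
translate([352, 788, 17]) cube([223, 17, 200]);
translate([352, 389, 17]) cube([17, 399, 200]);
translate([558, 389, 17]) cube([17, 399, 200]);


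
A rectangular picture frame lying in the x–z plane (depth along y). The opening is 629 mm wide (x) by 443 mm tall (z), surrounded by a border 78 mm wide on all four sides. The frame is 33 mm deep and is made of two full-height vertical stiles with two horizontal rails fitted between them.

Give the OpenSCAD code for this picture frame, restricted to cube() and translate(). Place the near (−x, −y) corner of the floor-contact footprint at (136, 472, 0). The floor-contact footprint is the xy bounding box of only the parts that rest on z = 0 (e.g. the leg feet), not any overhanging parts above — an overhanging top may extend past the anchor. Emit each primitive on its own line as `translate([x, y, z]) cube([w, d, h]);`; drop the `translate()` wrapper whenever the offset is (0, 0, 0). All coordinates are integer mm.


translate([136, 472, 0]) cube([78, 33, 599]);
translate([843, 472, 0]) cube([78, 33, 599]);
translate([214, 472, 0]) cube([629, 33, 78]);
translate([214, 472, 521]) cube([629, 33, 78]);


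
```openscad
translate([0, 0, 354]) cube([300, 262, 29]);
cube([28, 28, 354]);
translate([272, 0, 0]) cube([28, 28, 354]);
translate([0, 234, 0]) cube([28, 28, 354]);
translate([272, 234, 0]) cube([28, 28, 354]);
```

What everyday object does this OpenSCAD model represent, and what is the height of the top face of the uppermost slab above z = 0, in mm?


A stool. The seat height is 383 mm.

A 300×262×29 slab at z = 354 on four corner posts — a stool. The seat top is 354 + 29 = 383 mm.


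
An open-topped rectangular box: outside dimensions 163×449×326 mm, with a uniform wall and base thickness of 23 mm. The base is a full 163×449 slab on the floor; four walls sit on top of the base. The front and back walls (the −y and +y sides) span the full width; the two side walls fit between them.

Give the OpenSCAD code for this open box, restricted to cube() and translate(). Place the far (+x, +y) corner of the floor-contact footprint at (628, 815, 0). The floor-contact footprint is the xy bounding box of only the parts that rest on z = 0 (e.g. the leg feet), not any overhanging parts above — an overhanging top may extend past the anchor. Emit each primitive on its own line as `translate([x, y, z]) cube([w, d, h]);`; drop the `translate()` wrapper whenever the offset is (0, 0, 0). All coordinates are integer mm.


translate([465, 366, 0]) cube([163, 449, 23]);
translate([465, 366, 23]) cube([163, 23, 303]);
translate([465, 792, 23]) cube([163, 23, 303]);
translate([465, 389, 23]) cube([23, 403, 303]);
translate([605, 389, 23]) cube([23, 403, 303]);


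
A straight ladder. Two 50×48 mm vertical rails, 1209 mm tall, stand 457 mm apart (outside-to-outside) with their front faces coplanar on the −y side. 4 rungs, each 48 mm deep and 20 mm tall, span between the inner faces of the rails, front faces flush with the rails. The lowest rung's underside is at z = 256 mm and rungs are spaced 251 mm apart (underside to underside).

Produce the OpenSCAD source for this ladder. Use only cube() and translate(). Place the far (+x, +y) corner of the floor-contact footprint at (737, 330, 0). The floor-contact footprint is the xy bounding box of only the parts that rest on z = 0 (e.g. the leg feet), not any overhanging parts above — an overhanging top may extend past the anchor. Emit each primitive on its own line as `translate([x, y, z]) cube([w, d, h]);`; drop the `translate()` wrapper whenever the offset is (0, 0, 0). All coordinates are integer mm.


// rung span = 457 - 2*50 = 357
// rung[k] z = 256 + k*251
translate([280, 282, 0]) cube([50, 48, 1209]);
translate([687, 282, 0]) cube([50, 48, 1209]);
translate([330, 282, 256]) cube([357, 48, 20]);
translate([330, 282, 507]) cube([357, 48, 20]);
translate([330, 282, 758]) cube([357, 48, 20]);
translate([330, 282, 1009]) cube([357, 48, 20]);


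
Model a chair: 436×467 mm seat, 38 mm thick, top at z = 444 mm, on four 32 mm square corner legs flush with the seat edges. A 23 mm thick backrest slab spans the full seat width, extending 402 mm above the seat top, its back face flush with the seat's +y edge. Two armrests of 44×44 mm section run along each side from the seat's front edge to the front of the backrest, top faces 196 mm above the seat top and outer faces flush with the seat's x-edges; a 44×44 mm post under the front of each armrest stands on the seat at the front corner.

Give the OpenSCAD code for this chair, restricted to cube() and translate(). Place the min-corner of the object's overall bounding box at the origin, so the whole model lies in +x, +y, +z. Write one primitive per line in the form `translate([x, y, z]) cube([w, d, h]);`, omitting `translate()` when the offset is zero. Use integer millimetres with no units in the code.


translate([0, 0, 406]) cube([436, 467, 38]);
cube([32, 32, 406]);
translate([404, 0, 0]) cube([32, 32, 406]);
translate([0, 435, 0]) cube([32, 32, 406]);
translate([404, 435, 0]) cube([32, 32, 406]);
translate([0, 444, 444]) cube([436, 23, 402]);
translate([0, 0, 596]) cube([44, 444, 44]);
translate([392, 0, 596]) cube([44, 444, 44]);
translate([0, 0, 444]) cube([44, 44, 152]);
translate([392, 0, 444]) cube([44, 44, 152]);


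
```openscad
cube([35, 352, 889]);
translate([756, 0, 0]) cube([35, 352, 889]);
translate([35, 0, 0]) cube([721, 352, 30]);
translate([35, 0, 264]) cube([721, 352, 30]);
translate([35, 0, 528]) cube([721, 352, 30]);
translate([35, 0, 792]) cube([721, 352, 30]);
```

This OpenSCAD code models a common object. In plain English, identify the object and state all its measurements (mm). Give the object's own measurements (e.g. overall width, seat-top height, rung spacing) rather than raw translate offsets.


An open bookshelf. Two side panels, each 35 mm thick, 352 mm deep and 889 mm tall, stand 791 mm apart (outside-to-outside). Between them sit 4 shelves, each 30 mm thick and 352 mm deep, spanning the full gap between the sides. The bottom shelf rests on the floor (its underside at z = 0) and the clear gap between one shelf's top and the next shelf's underside is 234 mm.


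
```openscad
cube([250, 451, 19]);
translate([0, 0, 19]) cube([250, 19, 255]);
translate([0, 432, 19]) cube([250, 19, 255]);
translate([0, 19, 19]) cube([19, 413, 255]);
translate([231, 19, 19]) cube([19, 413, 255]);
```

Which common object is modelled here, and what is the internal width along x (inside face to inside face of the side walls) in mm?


An open box. The internal width is 212 mm.

A 250×451 base slab with four walls standing on it — an open box. The base is 250 mm wide and the walls are 19 mm thick, so the internal width is 250 − 2 × 19 = 212 mm.


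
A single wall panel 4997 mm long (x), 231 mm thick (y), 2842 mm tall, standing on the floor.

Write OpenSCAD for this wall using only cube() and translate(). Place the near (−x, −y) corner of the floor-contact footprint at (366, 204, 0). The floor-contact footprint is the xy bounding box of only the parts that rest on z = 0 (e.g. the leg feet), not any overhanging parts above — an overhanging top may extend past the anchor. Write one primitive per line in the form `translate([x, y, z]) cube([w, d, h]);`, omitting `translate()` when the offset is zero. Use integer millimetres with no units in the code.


translate([366, 204, 0]) cube([4997, 231, 2842]);


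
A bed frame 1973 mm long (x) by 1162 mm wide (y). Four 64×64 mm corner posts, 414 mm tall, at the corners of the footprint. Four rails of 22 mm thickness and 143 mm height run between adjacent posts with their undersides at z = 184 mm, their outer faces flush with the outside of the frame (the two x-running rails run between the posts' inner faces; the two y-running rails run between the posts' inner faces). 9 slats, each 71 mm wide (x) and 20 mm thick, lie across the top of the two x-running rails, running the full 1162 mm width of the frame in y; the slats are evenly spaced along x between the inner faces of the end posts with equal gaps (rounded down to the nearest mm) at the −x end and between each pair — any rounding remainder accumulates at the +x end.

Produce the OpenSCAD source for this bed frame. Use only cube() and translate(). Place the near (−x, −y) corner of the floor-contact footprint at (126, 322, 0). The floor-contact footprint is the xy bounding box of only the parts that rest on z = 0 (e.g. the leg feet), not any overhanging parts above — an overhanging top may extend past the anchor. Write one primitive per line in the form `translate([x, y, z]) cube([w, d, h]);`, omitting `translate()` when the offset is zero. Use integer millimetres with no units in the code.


translate([126, 322, 0]) cube([64, 64, 414]);
translate([126, 1420, 0]) cube([64, 64, 414]);
translate([2035, 322, 0]) cube([64, 64, 414]);
translate([2035, 1420, 0]) cube([64, 64, 414]);
translate([190, 322, 184]) cube([1845, 22, 143]);
translate([190, 1462, 184]) cube([1845, 22, 143]);
translate([126, 386, 184]) cube([22, 1034, 143]);
translate([2077, 386, 184]) cube([22, 1034, 143]);
translate([310, 322, 327]) cube([71, 1162, 20]);
translate([501, 322, 327]) cube([71, 1162, 20]);
translate([692, 322, 327]) cube([71, 1162, 20]);
translate([883, 322, 327]) cube([71, 1162, 20]);
translate([1074, 322, 327]) cube([71, 1162, 20]);
translate([1265, 322, 327]) cube([71, 1162, 20]);
translate([1456, 322, 327]) cube([71, 1162, 20]);
translate([1647, 322, 327]) cube([71, 1162, 20]);
translate([1838, 322, 327]) cube([71, 1162, 20]);


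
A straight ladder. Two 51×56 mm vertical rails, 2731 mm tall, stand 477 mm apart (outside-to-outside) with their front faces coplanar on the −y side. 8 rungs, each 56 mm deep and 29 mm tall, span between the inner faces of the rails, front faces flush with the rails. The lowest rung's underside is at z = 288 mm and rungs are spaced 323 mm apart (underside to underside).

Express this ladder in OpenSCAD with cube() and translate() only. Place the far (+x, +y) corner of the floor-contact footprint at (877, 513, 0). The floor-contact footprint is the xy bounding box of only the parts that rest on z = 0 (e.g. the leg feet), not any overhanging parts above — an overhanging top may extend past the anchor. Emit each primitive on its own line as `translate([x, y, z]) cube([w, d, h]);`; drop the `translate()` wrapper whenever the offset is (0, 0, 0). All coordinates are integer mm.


// rung span = 477 - 2*51 = 375
// rung[k] z = 288 + k*323
translate([400, 457, 0]) cube([51, 56, 2731]);
translate([826, 457, 0]) cube([51, 56, 2731]);
translate([451, 457, 288]) cube([375, 56, 29]);
translate([451, 457, 611]) cube([375, 56, 29]);
translate([451, 457, 934]) cube([375, 56, 29]);
translate([451, 457, 1257]) cube([375, 56, 29]);
translate([451, 457, 1580]) cube([375, 56, 29]);
translate([451, 457, 1903]) cube([375, 56, 29]);
translate([451, 457, 2226]) cube([375, 56, 29]);
translate([451, 457, 2549]) cube([375, 56, 29]);


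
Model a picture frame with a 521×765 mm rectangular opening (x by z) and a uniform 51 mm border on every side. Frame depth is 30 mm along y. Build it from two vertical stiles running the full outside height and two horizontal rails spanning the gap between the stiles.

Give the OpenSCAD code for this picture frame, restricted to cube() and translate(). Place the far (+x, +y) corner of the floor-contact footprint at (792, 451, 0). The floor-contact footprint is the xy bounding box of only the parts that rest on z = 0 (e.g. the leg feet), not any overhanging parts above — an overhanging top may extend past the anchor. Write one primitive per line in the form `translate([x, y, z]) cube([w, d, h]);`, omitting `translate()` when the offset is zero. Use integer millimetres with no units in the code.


translate([169, 421, 0]) cube([51, 30, 867]);
translate([741, 421, 0]) cube([51, 30, 867]);
translate([220, 421, 0]) cube([521, 30, 51]);
translate([220, 421, 816]) cube([521, 30, 51]);
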